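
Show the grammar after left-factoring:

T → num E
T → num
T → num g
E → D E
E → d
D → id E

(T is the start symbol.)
Left-factoring transforms A → αβ₁ | αβ₂ into A → αA' and A' → β₁ | β₂
(α is the longest common prefix among the alternatives). Repeat until
no nonterminal has two alternatives with a common prefix.

Round 1: T has alternatives sharing prefix 'num'. Introduce T': T → num T'
  Add: T' → E
  Add: T' → ε
  Add: T' → g

No remaining common prefixes — done.

Resulting grammar:
T → num T'
T' → E
T' → ε
T' → g
E → D E
E → d
D → id E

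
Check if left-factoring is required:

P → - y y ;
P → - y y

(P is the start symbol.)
Yes, P has productions with common prefix '- y y'

Left-factoring is needed when two productions for the same non-terminal
share a common prefix on the right-hand side.

Productions for P:
  P → - y y ;
  P → - y y

Found common prefix '- y y' in productions for P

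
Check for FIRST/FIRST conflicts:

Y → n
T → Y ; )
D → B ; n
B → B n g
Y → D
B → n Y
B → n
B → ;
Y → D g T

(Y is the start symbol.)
A FIRST/FIRST conflict occurs when two productions N → α and N → β for the same non-terminal have FIRST(α) ∩ FIRST(β) ≠ ∅ (with ε ∈ FIRST of a nullable right-hand side, so two nullable alternatives also conflict).

FIRST sets of the non-terminals at (or reachable through a nullable prefix from) the front of some alternative:
  FIRST(D) = { ';', 'n' }
  FIRST(B) = { ';', 'n' }

Productions for Y:
  Y → n: FIRST = { 'n' }
  Y → D: FIRST = { ';', 'n' }
  Y → D g T: FIRST = { ';', 'n' }
Productions for B:
  B → B n g: FIRST = { ';', 'n' }
  B → n Y: FIRST = { 'n' }
  B → n: FIRST = { 'n' }
  B → ;: FIRST = { ';' }
T, D have only one production, so no FIRST/FIRST conflict is possible there.

Conflict for Y: Y → n and Y → D
  Overlap: { 'n' }
Conflict for Y: Y → n and Y → D g T
  Overlap: { 'n' }
Conflict for Y: Y → D and Y → D g T
  Overlap: { ';', 'n' }
Conflict for B: B → B n g and B → n Y
  Overlap: { 'n' }
Conflict for B: B → B n g and B → n
  Overlap: { 'n' }
Conflict for B: B → B n g and B → ;
  Overlap: { ';' }
Conflict for B: B → n Y and B → n
  Overlap: { 'n' }

Answer: Yes. Y → n / Y → D on { 'n' }; Y → n / Y → D g T on { 'n' }; Y → D / Y → D g T on { ';', 'n' }; B → B n g / B → n Y on { 'n' }; B → B n g / B → n on { 'n' }; B → B n g / B → ';' on { ';' }; B → n Y / B → n on { 'n' }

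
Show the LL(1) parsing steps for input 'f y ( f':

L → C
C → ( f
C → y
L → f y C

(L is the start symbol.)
LL(1) parsing maintains a stack (initially the start symbol over $) and the input. At each step: if the stack top is a terminal, match it against the current input token; if it is a non-terminal N, replace it with the RHS of M[N, lookahead] (the unique production whose predict set contains the lookahead).

Stack is shown with the top on the left.

Stack    Input      Action
--------------------------
L $      f y ( f $  output L → f y C
f y C $  f y ( f $  match 'f'
y C $    y ( f $    match 'y'
C $      ( f $      output C → ( f
( f $    ( f $      match '('
f $      f $        match 'f'
$        $          accept

The string is accepted.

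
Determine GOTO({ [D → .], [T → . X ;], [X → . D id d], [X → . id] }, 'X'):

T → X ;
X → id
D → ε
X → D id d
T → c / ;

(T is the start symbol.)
GOTO(I, 'X') = CLOSURE({ [A → αX.β] : [A → α.Xβ] ∈ I, X = 'X' })

Items with dot before 'X', with the dot advanced:
  [T → . X ;] → [T → X . ;]
Closure adds nothing (no advanced item has the dot before a non-terminal).

GOTO = { [T → X . ;] }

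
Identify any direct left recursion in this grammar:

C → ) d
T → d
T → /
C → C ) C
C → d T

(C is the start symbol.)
Direct left recursion occurs when N → N α for some non-terminal N (the right-hand side begins with the left-hand side itself).

C → ) d: starts with ')'
T → d: starts with d
T → /: starts with '/'
C → C ) C: LEFT RECURSIVE (starts with C)
C → d T: starts with d

The grammar has direct left recursion on: C.

Answer: Yes, C is left-recursive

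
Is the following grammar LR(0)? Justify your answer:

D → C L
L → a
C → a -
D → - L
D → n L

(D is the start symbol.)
Yes, the grammar is LR(0)

A grammar is LR(0) if no state in the canonical LR(0) collection has:
  - both a shift item (dot before a terminal) and a complete item (shift-reduce conflict), or
  - two or more complete items (reduce-reduce conflict; the accept item [D' → D .] counts as a complete item here).

Augment with D' → D and build the canonical LR(0) collection (I0 = CLOSURE({[D' → . D]}), then GOTO on every symbol after a dot until no new states appear). It has 11 states:
  I0: { [C → . a -], [D → . - L], [D → . C L], [D → . n L], [D' → . D] }  — shift
  I1: { [D → - . L], [L → . a] }  — shift
  I2: { [D → C . L], [L → . a] }  — shift
  I3: { [D' → D .] }  — accept
  I4: { [C → a . -] }  — shift
  I5: { [D → n . L], [L → . a] }  — shift
  I6: { [D → n L .] }  — reduce
  I7: { [L → a .] }  — reduce
  I8: { [C → a - .] }  — reduce
  I9: { [D → C L .] }  — reduce
  I10: { [D → - L .] }  — reduce

Every state is either a pure shift/goto state or contains exactly one complete item and nothing to shift — no conflicts. The grammar is LR(0).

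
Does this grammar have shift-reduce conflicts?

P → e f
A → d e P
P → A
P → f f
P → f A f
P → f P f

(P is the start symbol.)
Yes — I6: [P → A .] vs [P → f A . f]; I8: [P → f f .] vs [A → . d e P]

A shift-reduce conflict occurs when an LR(0) state has both:
  - a complete (reduce) item [A → α .] (dot at the end), and
  - a shift item [B → β . c γ] (dot before a terminal).

Augment with P' → P and build the canonical LR(0) collection (I0 = CLOSURE({[P' → . P]}), then GOTO on every symbol after a dot until no new states appear). It has 14 states:
  I0: { [A → . d e P], [P → . A], [P → . e f], [P → . f A f], [P → . f P f], [P → . f f], [P' → . P] }  — shift
  I1: { [P → A .] }  — reduce
  I2: { [P' → P .] }  — accept
  I3: { [A → d . e P] }  — shift
  I4: { [P → e . f] }  — shift
  I5: { [A → . d e P], [P → . A], [P → . e f], [P → . f A f], [P → . f P f], [P → . f f], [P → f . A f], [P → f . P f], [P → f . f] }  — shift
  I6: { [P → A .], [P → f A . f] }  — shift, reduce
  I7: { [P → f P . f] }  — shift
  I8: { [A → . d e P], [P → . A], [P → . e f], [P → . f A f], [P → . f P f], [P → . f f], [P → f . A f], [P → f . P f], [P → f . f], [P → f f .] }  — shift, reduce
  I9: { [P → f P f .] }  — reduce
  I10: { [P → f A f .] }  — reduce
  I11: { [P → e f .] }  — reduce
  I12: { [A → . d e P], [A → d e . P], [P → . A], [P → . e f], [P → . f A f], [P → . f P f], [P → . f f] }  — shift
  I13: { [A → d e P .] }  — reduce

I6 contains reduce item [P → A .] and shift item [P → f A . f] — shift-reduce conflict.
I8 contains reduce item [P → f f .] and shift items [A → . d e P], [P → . e f], [P → . f A f], [P → . f P f], [P → . f f], [P → f . f] — shift-reduce conflict.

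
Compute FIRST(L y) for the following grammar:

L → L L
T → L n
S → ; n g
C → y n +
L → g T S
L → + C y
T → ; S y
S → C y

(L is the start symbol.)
{ '+', 'g' }

FIRST sets of the non-terminals involved (from the grammar, by fixed-point iteration):
  FIRST(L) = { '+', 'g' }

To compute FIRST(L y), process the symbols left to right:
Symbol L is a non-terminal. Add FIRST(L) \ {ε} = { '+', 'g' }
L is not nullable (ε ∉ FIRST(L)), so stop here.
FIRST(L y) = { '+', 'g' }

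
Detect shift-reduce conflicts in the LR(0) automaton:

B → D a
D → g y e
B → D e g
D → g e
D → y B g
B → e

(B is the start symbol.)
No shift-reduce conflicts

A shift-reduce conflict occurs when an LR(0) state has both:
  - a complete (reduce) item [A → α .] (dot at the end), and
  - a shift item [B → β . c γ] (dot before a terminal).

Augment with B' → B and build the canonical LR(0) collection (I0 = CLOSURE({[B' → . B]}), then GOTO on every symbol after a dot until no new states appear). It has 14 states:
  I0: { [B → . D a], [B → . D e g], [B → . e], [B' → . B], [D → . g e], [D → . g y e], [D → . y B g] }  — shift
  I1: { [B' → B .] }  — accept
  I2: { [B → D . a], [B → D . e g] }  — shift
  I3: { [B → e .] }  — reduce
  I4: { [D → g . e], [D → g . y e] }  — shift
  I5: { [B → . D a], [B → . D e g], [B → . e], [D → . g e], [D → . g y e], [D → . y B g], [D → y . B g] }  — shift
  I6: { [D → y B . g] }  — shift
  I7: { [D → y B g .] }  — reduce
  I8: { [D → g e .] }  — reduce
  I9: { [D → g y . e] }  — shift
  I10: { [D → g y e .] }  — reduce
  I11: { [B → D a .] }  — reduce
  I12: { [B → D e . g] }  — shift
  I13: { [B → D e g .] }  — reduce

No state contains both a complete item and a shift item.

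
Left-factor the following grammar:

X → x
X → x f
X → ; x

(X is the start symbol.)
Left-factoring transforms A → αβ₁ | αβ₂ into A → αA' and A' → β₁ | β₂
(α is the longest common prefix among the alternatives). Repeat until
no nonterminal has two alternatives with a common prefix.

Round 1: X has alternatives sharing prefix 'x'. Introduce X': X → x X'
  Add: X' → ε
  Add: X' → f

No remaining common prefixes — done.

Resulting grammar:
X → x X'
X' → ε
X' → f
X → ; x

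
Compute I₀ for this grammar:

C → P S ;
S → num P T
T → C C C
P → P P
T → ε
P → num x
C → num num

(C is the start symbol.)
First, augment the grammar with C' → C
I₀ = CLOSURE({ [C' → . C] }):
  [C' → . C] has the dot before C: add [C → . P S ;], [C → . num num]
  [C → . P S ;] has the dot before P: add [P → . P P], [P → . num x]
No further items can be added.

I₀ = { [C → . P S ;], [C → . num num], [C' → . C], [P → . P P], [P → . num x] }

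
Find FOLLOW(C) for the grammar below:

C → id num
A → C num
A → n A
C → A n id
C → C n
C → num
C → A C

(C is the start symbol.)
{ $, 'n', 'num' }

To compute FOLLOW(C), find every occurrence of C on a right-hand side N → α C β: add FIRST(β) \ {ε}, and if β is empty or nullable also add FOLLOW(N). Iterate to a fixed point.

C is the start symbol, so $ ∈ FOLLOW(C).
In A → C num: C is followed by num, add FIRST(num) \ {ε} = { 'num' }
In C → C n: C is followed by n, add FIRST(n) \ {ε} = { 'n' }
In C → A C: C is at the end; this adds FOLLOW(C) to itself — nothing new

Taking the union: FOLLOW(C) = { $, 'n', 'num' }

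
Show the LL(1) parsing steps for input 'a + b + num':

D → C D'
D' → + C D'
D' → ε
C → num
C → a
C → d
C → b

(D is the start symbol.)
LL(1) parsing maintains a stack (initially the start symbol over $) and the input. At each step: if the stack top is a terminal, match it against the current input token; if it is a non-terminal N, replace it with the RHS of M[N, lookahead] (the unique production whose predict set contains the lookahead).

Stack is shown with the top on the left.

Stack     Input          Action
-------------------------------
D $       a + b + num $  output D → C D'
C D' $    a + b + num $  output C → a
a D' $    a + b + num $  match 'a'
D' $      + b + num $    output D' → + C D'
+ C D' $  + b + num $    match '+'
C D' $    b + num $      output C → b
b D' $    b + num $      match 'b'
D' $      + num $        output D' → + C D'
+ C D' $  + num $        match '+'
C D' $    num $          output C → num
num D' $  num $          match 'num'
D' $      $              output D' → ε
$         $              accept

The string is accepted.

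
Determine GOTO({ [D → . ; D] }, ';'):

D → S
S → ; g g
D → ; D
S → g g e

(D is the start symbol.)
{ [D → . ; D], [D → . S], [D → ; . D], [S → . ; g g], [S → . g g e] }

GOTO(I, ';') = CLOSURE({ [A → αX.β] : [A → α.Xβ] ∈ I, X = ';' })

Items with dot before ';', with the dot advanced:
  [D → . ; D] → [D → ; . D]
Closure of the advanced items:
  [D → ; . D] has the dot before D: add [D → . S], [D → . ; D]
  [D → . S] has the dot before S: add [S → . ; g g], [S → . g g e]

GOTO = { [D → . ; D], [D → . S], [D → ; . D], [S → . ; g g], [S → . g g e] }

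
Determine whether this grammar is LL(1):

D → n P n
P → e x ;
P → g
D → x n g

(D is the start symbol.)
A grammar is LL(1) if for each non-terminal N with multiple productions, the predict sets of those productions are pairwise disjoint, where PREDICT(N → α) = (FIRST(α) \ {ε}) ∪ (FOLLOW(N) if α ⇒* ε).

For D:
  PREDICT(D → n P n) = { 'n' }
  PREDICT(D → x n g) = { 'x' }
For P:
  PREDICT(P → e x ';') = { 'e' }
  PREDICT(P → g) = { 'g' }

All predict sets are disjoint. The grammar IS LL(1).

Answer: Yes, the grammar is LL(1).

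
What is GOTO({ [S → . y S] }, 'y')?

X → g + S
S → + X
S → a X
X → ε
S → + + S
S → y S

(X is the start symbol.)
GOTO(I, 'y') = CLOSURE({ [A → αX.β] : [A → α.Xβ] ∈ I, X = 'y' })

Items with dot before 'y', with the dot advanced:
  [S → . y S] → [S → y . S]
Closure of the advanced items:
  [S → y . S] has the dot before S: add [S → . + X], [S → . a X], [S → . + + S], [S → . y S]

GOTO = { [S → . + + S], [S → . + X], [S → . a X], [S → . y S], [S → y . S] }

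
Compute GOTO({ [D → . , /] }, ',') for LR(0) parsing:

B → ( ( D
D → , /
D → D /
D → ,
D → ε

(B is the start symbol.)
{ [D → , . /] }

GOTO(I, ',') = CLOSURE({ [A → αX.β] : [A → α.Xβ] ∈ I, X = ',' })

Items with dot before ',', with the dot advanced:
  [D → . , /] → [D → , . /]
Closure adds nothing (no advanced item has the dot before a non-terminal).

GOTO = { [D → , . /] }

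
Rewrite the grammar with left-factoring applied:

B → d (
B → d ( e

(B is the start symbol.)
Left-factoring transforms A → αβ₁ | αβ₂ into A → αA' and A' → β₁ | β₂
(α is the longest common prefix among the alternatives). Repeat until
no nonterminal has two alternatives with a common prefix.

Round 1: B has alternatives sharing prefix 'd ('. Introduce B': B → d ( B'
  Add: B' → ε
  Add: B' → e

No remaining common prefixes — done.

Resulting grammar:
B → d ( B'
B' → ε
B' → e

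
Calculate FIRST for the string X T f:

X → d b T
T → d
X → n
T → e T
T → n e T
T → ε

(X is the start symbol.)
{ 'd', 'n' }

FIRST sets of the non-terminals involved (from the grammar, by fixed-point iteration):
  FIRST(X) = { 'd', 'n' }

To compute FIRST(X T f), process the symbols left to right:
Symbol X is a non-terminal. Add FIRST(X) \ {ε} = { 'd', 'n' }
X is not nullable (ε ∉ FIRST(X)), so stop here.
FIRST(X T f) = { 'd', 'n' }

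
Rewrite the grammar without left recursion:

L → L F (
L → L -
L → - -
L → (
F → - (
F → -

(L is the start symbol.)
L → - - L'
L → ( L'
L' → F ( L'
L' → - L'
L' → ε
F → - (
F → -

L is directly left-recursive. The standard transformation for
  A → A α₁ | ... | A α_m | β₁ | ... | β_n
is
  A  → β₁ A' | ... | β_n A'
  A' → α₁ A' | ... | α_m A' | ε

L → - - becomes L → - - L'
L → ( becomes L → ( L'
L → L F ( becomes L' → F ( L'
L → L - becomes L' → - L'
Add L' → ε

Productions for other non-terminals are unchanged:
  F → - (
  F → -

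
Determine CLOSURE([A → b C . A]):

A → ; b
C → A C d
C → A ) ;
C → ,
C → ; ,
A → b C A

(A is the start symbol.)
{ [A → . ; b], [A → . b C A], [A → b C . A] }

Start with: [A → b C . A]
  [A → b C . A] has the dot before A: add [A → . ; b], [A → . b C A]
No further items can be added.

CLOSURE = { [A → . ; b], [A → . b C A], [A → b C . A] }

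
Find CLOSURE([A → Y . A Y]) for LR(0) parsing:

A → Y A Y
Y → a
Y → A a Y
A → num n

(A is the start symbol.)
Start with: [A → Y . A Y]
  [A → Y . A Y] has the dot before A: add [A → . Y A Y], [A → . num n]
  [A → . Y A Y] has the dot before Y: add [Y → . a], [Y → . A a Y]
No further items can be added.

CLOSURE = { [A → . Y A Y], [A → . num n], [A → Y . A Y], [Y → . A a Y], [Y → . a] }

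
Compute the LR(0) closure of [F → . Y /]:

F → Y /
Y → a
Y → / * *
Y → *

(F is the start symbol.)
To compute CLOSURE, for each item [A → α.Bβ] where B is a non-terminal, add [B → .γ] for all productions B → γ; repeat for the newly added items until nothing changes.

Start with: [F → . Y /]
  [F → . Y /] has the dot before Y: add [Y → . a], [Y → . / * *], [Y → . *]
No further items can be added.

CLOSURE = { [F → . Y /], [Y → . *], [Y → . / * *], [Y → . a] }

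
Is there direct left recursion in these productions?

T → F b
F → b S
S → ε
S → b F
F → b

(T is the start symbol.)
Direct left recursion occurs when N → N α for some non-terminal N (the right-hand side begins with the left-hand side itself).

T → F b: starts with F
F → b S: starts with b
S → ε: starts with ε
S → b F: starts with b
F → b: starts with b

No direct left recursion found.

Answer: No direct left recursion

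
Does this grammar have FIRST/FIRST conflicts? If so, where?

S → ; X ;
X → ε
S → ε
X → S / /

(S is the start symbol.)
A FIRST/FIRST conflict occurs when two productions N → α and N → β for the same non-terminal have FIRST(α) ∩ FIRST(β) ≠ ∅ (with ε ∈ FIRST of a nullable right-hand side, so two nullable alternatives also conflict).

FIRST sets of the non-terminals at (or reachable through a nullable prefix from) the front of some alternative:
  FIRST(S) = { ';', ε }

Productions for S:
  S → ; X ;: FIRST = { ';' }
  S → ε: FIRST = { ε }
Productions for X:
  X → ε: FIRST = { ε }
  X → S / /: FIRST = { '/', ';' }

All alternatives of each non-terminal have pairwise disjoint FIRST sets.

Answer: No FIRST/FIRST conflicts.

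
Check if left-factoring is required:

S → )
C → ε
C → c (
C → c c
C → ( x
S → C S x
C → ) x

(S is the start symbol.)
Yes, C has productions with common prefix 'c'

Left-factoring is needed when two productions for the same non-terminal
share a common prefix on the right-hand side.

Productions for S:
  S → )
  S → C S x
Productions for C:
  C → ε
  C → c (
  C → c c
  C → ( x
  C → ) x

Found common prefix 'c' in productions for C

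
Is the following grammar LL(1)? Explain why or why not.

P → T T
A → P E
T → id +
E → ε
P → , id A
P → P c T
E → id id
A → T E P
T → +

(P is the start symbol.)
Relevant sets:
  FIRST(T) = { '+', 'id' }
  FIRST(P) = { '+', ',', 'id' }
  FOLLOW(E) = { $, '+', ',', 'c', 'id' }

For P:
  PREDICT(P → T T) = { '+', 'id' }
  PREDICT(P → ',' id A) = { ',' }
  PREDICT(P → P c T) = { '+', ',', 'id' }
For A:
  PREDICT(A → P E) = { '+', ',', 'id' }
  PREDICT(A → T E P) = { '+', 'id' }
For T:
  PREDICT(T → id '+') = { 'id' }
  PREDICT(T → '+') = { '+' }
For E:
  PREDICT(E → ε) = { $, '+', ',', 'c', 'id' }
  PREDICT(E → id id) = { 'id' }

Conflict found: Predict set conflict for P: { '+', 'id' }
The grammar is NOT LL(1).

Answer: No. Predict set conflict for P: { '+', 'id' }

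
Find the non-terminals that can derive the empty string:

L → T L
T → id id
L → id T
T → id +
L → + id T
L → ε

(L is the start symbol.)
ε-productions: L → ε
So L is immediately nullable.
No further non-terminal can be added: every production for the remaining non-terminals contains a terminal or a non-nullable non-terminal.
Nullable = { 'L' }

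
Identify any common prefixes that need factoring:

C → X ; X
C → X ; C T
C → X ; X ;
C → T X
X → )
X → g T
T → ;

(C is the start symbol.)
Yes, C has productions with common prefix 'X ;'

Left-factoring is needed when two productions for the same non-terminal
share a common prefix on the right-hand side.

Productions for C:
  C → X ; X
  C → X ; C T
  C → X ; X ;
  C → T X
Productions for X:
  X → )
  X → g T

Found common prefix 'X ;' in productions for C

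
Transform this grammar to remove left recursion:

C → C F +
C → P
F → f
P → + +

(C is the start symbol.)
C is directly left-recursive. The standard transformation for
  A → A α₁ | ... | A α_m | β₁ | ... | β_n
is
  A  → β₁ A' | ... | β_n A'
  A' → α₁ A' | ... | α_m A' | ε

C → P becomes C → P C'
C → C F + becomes C' → F + C'
Add C' → ε

Productions for other non-terminals are unchanged:
  F → f
  P → + +

Resulting grammar:
C → P C'
C' → F + C'
C' → ε
F → f
P → + +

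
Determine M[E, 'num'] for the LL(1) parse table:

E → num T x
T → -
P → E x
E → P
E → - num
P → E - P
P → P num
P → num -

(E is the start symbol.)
E → num T x, E → P

To find M[E, 'num'], we find productions for E where 'num' is in the predict set (PREDICT(N → α) = (FIRST(α) \ {ε}) ∪ (FOLLOW(N) if α ⇒* ε)).

Relevant sets:
  FIRST(P) = { '-', 'num' }

E → num T x: PREDICT = { 'num' }
  'num' is in predict set, so this production goes in M[E, 'num']
E → P: PREDICT = { '-', 'num' }
  'num' is in predict set, so this production goes in M[E, 'num']
E → - num: PREDICT = { '-' }

M[E, 'num'] = E → num T x, E → P  (a multiply-defined cell — the grammar is not LL(1))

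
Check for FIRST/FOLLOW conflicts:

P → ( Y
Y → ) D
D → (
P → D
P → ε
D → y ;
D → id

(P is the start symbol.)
No FIRST/FOLLOW conflicts.

A FIRST/FOLLOW conflict occurs when a non-terminal N has a nullable alternative N → β (β ⇒* ε) and another alternative N → α with FIRST(α) ∩ FOLLOW(N) ≠ ∅: on such a lookahead the parser cannot decide between expanding α and letting N vanish via β.

Nullable non-terminals: P.
FIRST sets used below: FIRST(D) = { '(', 'id', 'y' }

P: nullable alternative(s) P → ε; FOLLOW(P) = { $ }
  P → ( Y: FIRST \ {ε} = { '(' } — disjoint from FOLLOW(P)
  P → D: FIRST \ {ε} = { '(', 'id', 'y' } — disjoint from FOLLOW(P)
  P → ε: FIRST \ {ε} = { } — this is the only nullable alternative, skip

D, Y have no nullable alternative, so no FIRST/FOLLOW check is needed there.

No FIRST/FOLLOW conflicts found.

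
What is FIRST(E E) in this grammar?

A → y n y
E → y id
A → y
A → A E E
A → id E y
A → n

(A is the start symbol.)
FIRST sets of the non-terminals involved (from the grammar, by fixed-point iteration):
  FIRST(E) = { 'y' }

To compute FIRST(E E), process the symbols left to right:
Symbol E is a non-terminal. Add FIRST(E) \ {ε} = { 'y' }
E is not nullable (ε ∉ FIRST(E)), so stop here.
FIRST(E E) = { 'y' }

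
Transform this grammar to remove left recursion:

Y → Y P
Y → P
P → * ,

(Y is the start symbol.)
Y → P Y'
Y' → P Y'
Y' → ε
P → * ,

Y is directly left-recursive. The standard transformation for
  A → A α₁ | ... | A α_m | β₁ | ... | β_n
is
  A  → β₁ A' | ... | β_n A'
  A' → α₁ A' | ... | α_m A' | ε

Y → P becomes Y → P Y'
Y → Y P becomes Y' → P Y'
Add Y' → ε

Productions for other non-terminals are unchanged:
  P → * ,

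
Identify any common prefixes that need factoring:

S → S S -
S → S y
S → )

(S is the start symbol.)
Yes, S has productions with common prefix 'S'

Left-factoring is needed when two productions for the same non-terminal
share a common prefix on the right-hand side.

Productions for S:
  S → S S -
  S → S y
  S → )

Found common prefix 'S' in productions for S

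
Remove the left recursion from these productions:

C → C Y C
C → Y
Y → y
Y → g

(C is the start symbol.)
C is directly left-recursive. The standard transformation for
  A → A α₁ | ... | A α_m | β₁ | ... | β_n
is
  A  → β₁ A' | ... | β_n A'
  A' → α₁ A' | ... | α_m A' | ε

C → Y becomes C → Y C'
C → C Y C becomes C' → Y C C'
Add C' → ε

Productions for other non-terminals are unchanged:
  Y → y
  Y → g

Resulting grammar:
C → Y C'
C' → Y C C'
C' → ε
Y → y
Y → g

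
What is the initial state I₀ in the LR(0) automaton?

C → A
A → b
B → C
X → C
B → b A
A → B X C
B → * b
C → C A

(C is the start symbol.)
{ [A → . B X C], [A → . b], [B → . * b], [B → . C], [B → . b A], [C → . A], [C → . C A], [C' → . C] }

First, augment the grammar with C' → C
I₀ = CLOSURE({ [C' → . C] }):
  [C' → . C] has the dot before C: add [C → . A], [C → . C A]
  [C → . A] has the dot before A: add [A → . b], [A → . B X C]
  [A → . B X C] has the dot before B: add [B → . C], [B → . b A], [B → . * b]
No further items can be added.

I₀ = { [A → . B X C], [A → . b], [B → . * b], [B → . C], [B → . b A], [C → . A], [C → . C A], [C' → . C] }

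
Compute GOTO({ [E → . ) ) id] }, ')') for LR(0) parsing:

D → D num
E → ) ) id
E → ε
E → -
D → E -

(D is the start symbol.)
{ [E → ) . ) id] }

GOTO(I, ')') = CLOSURE({ [A → αX.β] : [A → α.Xβ] ∈ I, X = ')' })

Items with dot before ')', with the dot advanced:
  [E → . ) ) id] → [E → ) . ) id]
Closure adds nothing (no advanced item has the dot before a non-terminal).

GOTO = { [E → ) . ) id] }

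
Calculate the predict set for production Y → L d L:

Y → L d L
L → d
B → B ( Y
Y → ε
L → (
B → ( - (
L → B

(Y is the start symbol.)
PREDICT(Y → L d L) = (FIRST(RHS) \ {ε}) ∪ (FOLLOW(Y) if ε ∈ FIRST(RHS), i.e. RHS ⇒* ε)
FIRST(L) = { '(', 'd' }
FIRST(L d L) = { '(', 'd' }
ε ∉ FIRST(L d L), so FOLLOW(Y) is not added.
PREDICT(Y → L d L) = { '(', 'd' }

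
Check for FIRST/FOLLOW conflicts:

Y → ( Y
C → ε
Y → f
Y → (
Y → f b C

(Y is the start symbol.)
A FIRST/FOLLOW conflict occurs when a non-terminal N has a nullable alternative N → β (β ⇒* ε) and another alternative N → α with FIRST(α) ∩ FOLLOW(N) ≠ ∅: on such a lookahead the parser cannot decide between expanding α and letting N vanish via β.

Nullable non-terminals: C.
C has a nullable alternative but only one production, so nothing to check.

Y has no nullable alternative, so no FIRST/FOLLOW check is needed there.

No FIRST/FOLLOW conflicts found.

Answer: No FIRST/FOLLOW conflicts.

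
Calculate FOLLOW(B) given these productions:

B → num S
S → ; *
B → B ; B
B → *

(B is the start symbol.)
B is the start symbol, so $ ∈ FOLLOW(B).
In B → B ; B: B is followed by ';' B, add FIRST(';' B) \ {ε} = { ';' }
In B → B ; B: B is at the end; this adds FOLLOW(B) to itself — nothing new

Taking the union: FOLLOW(B) = { $, ';' }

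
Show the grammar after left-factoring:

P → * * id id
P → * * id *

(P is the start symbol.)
Left-factoring transforms A → αβ₁ | αβ₂ into A → αA' and A' → β₁ | β₂
(α is the longest common prefix among the alternatives). Repeat until
no nonterminal has two alternatives with a common prefix.

Round 1: P has alternatives sharing prefix '* * id'. Introduce P': P → * * id P'
  Add: P' → id
  Add: P' → *

No remaining common prefixes — done.

Resulting grammar:
P → * * id P'
P' → id
P' → *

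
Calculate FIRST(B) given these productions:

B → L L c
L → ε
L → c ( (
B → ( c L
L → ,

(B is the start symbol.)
To compute FIRST(B), examine every production with B on the left-hand side, reading each right-hand side left to right until a non-nullable symbol is reached.

FIRST sets of the other non-terminals involved (by the same procedure, iterated to a fixed point):
  FIRST(L) = { ',', 'c', ε }

From B → L L c:
  - L is a non-terminal: add FIRST(L) \ {ε} = { ',', 'c' }
    L is nullable, so continue to the next symbol
  - L is a non-terminal: add FIRST(L) \ {ε} = { ',', 'c' }
    L is nullable, so continue to the next symbol
  - c is a terminal: add 'c' and stop
From B → ( c L:
  - '(' is a terminal: add '(' and stop

Collecting: FIRST(B) = { '(', ',', 'c' }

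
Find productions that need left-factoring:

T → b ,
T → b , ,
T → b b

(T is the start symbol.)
Left-factoring is needed when two productions for the same non-terminal
share a common prefix on the right-hand side.

Productions for T:
  T → b ,
  T → b , ,
  T → b b

Found common prefix 'b' in productions for T

Answer: Yes, T has productions with common prefix 'b'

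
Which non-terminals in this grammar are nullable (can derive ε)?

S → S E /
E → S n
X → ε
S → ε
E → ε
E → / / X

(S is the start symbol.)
{ 'E', 'S', 'X' }

A non-terminal is nullable if it can derive ε (the empty string): either it has an ε-production, or it has a production whose right-hand side consists entirely of nullable non-terminals.

ε-productions: X → ε, S → ε, E → ε
So X, S, E are immediately nullable.
Every non-terminal is now nullable.
Nullable = { 'E', 'S', 'X' }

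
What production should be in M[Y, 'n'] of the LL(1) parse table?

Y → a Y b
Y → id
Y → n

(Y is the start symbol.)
Y → n

To find M[Y, 'n'], we find productions for Y where 'n' is in the predict set (PREDICT(N → α) = (FIRST(α) \ {ε}) ∪ (FOLLOW(N) if α ⇒* ε)).

Y → a Y b: PREDICT = { 'a' }
Y → id: PREDICT = { 'id' }
Y → n: PREDICT = { 'n' }
  'n' is in predict set, so this production goes in M[Y, 'n']

M[Y, 'n'] = Y → n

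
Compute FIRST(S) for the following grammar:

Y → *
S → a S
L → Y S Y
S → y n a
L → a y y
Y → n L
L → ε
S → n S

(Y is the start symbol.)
From S → a S:
  - a is a terminal: add 'a' and stop
From S → y n a:
  - y is a terminal: add 'y' and stop
From S → n S:
  - n is a terminal: add 'n' and stop

Collecting: FIRST(S) = { 'a', 'n', 'y' }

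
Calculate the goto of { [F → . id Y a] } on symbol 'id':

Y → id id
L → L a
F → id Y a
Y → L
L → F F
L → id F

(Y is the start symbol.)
GOTO(I, 'id') = CLOSURE({ [A → αX.β] : [A → α.Xβ] ∈ I, X = 'id' })

Items with dot before 'id', with the dot advanced:
  [F → . id Y a] → [F → id . Y a]
Closure of the advanced items:
  [F → id . Y a] has the dot before Y: add [Y → . id id], [Y → . L]
  [Y → . L] has the dot before L: add [L → . L a], [L → . F F], [L → . id F]
  [L → . F F] has the dot before F: add [F → . id Y a]

GOTO = { [F → . id Y a], [F → id . Y a], [L → . F F], [L → . L a], [L → . id F], [Y → . L], [Y → . id id] }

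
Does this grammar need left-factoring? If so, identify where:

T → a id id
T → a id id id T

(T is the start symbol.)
Left-factoring is needed when two productions for the same non-terminal
share a common prefix on the right-hand side.

Productions for T:
  T → a id id
  T → a id id id T

Found common prefix 'a id id' in productions for T

Answer: Yes, T has productions with common prefix 'a id id'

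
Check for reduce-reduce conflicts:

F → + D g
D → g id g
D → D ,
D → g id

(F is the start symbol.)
A reduce-reduce conflict occurs when an LR(0) state has two complete items [A → α .] and [B → β .] — both call for a reduction, and with no lookahead the parser cannot choose between them.

Augment with F' → F and build the canonical LR(0) collection (I0 = CLOSURE({[F' → . F]}), then GOTO on every symbol after a dot until no new states appear). It has 9 states:
  I0: { [F → . + D g], [F' → . F] }  — shift
  I1: { [D → . D ,], [D → . g id g], [D → . g id], [F → + . D g] }  — shift
  I2: { [F' → F .] }  — accept
  I3: { [D → D . ,], [F → + D . g] }  — shift
  I4: { [D → g . id g], [D → g . id] }  — shift
  I5: { [D → g id . g], [D → g id .] }  — shift, reduce
  I6: { [D → g id g .] }  — reduce
  I7: { [D → D , .] }  — reduce
  I8: { [F → + D g .] }  — reduce

No state contains more than one complete item.

Answer: No reduce-reduce conflicts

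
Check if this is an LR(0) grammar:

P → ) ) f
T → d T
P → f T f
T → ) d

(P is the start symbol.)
A grammar is LR(0) if no state in the canonical LR(0) collection has:
  - both a shift item (dot before a terminal) and a complete item (shift-reduce conflict), or
  - two or more complete items (reduce-reduce conflict; the accept item [P' → P .] counts as a complete item here).

Augment with P' → P and build the canonical LR(0) collection (I0 = CLOSURE({[P' → . P]}), then GOTO on every symbol after a dot until no new states appear). It has 12 states:
  I0: { [P → . ) ) f], [P → . f T f], [P' → . P] }  — shift
  I1: { [P → ) . ) f] }  — shift
  I2: { [P' → P .] }  — accept
  I3: { [P → f . T f], [T → . ) d], [T → . d T] }  — shift
  I4: { [T → ) . d] }  — shift
  I5: { [P → f T . f] }  — shift
  I6: { [T → . ) d], [T → . d T], [T → d . T] }  — shift
  I7: { [T → d T .] }  — reduce
  I8: { [P → f T f .] }  — reduce
  I9: { [T → ) d .] }  — reduce
  I10: { [P → ) ) . f] }  — shift
  I11: { [P → ) ) f .] }  — reduce

Every state is either a pure shift/goto state or contains exactly one complete item and nothing to shift — no conflicts. The grammar is LR(0).

Answer: Yes, the grammar is LR(0)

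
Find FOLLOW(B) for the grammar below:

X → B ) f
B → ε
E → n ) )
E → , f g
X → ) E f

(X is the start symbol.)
To compute FOLLOW(B), find every occurrence of B on a right-hand side N → α B β: add FIRST(β) \ {ε}, and if β is empty or nullable also add FOLLOW(N). Iterate to a fixed point.

In X → B ) f: B is followed by ')' f, add FIRST(')' f) \ {ε} = { ')' }

Taking the union: FOLLOW(B) = { ')' }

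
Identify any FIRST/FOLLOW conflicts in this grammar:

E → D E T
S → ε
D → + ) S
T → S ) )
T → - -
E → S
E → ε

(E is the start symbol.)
No FIRST/FOLLOW conflicts.

A FIRST/FOLLOW conflict occurs when a non-terminal N has a nullable alternative N → β (β ⇒* ε) and another alternative N → α with FIRST(α) ∩ FOLLOW(N) ≠ ∅: on such a lookahead the parser cannot decide between expanding α and letting N vanish via β.

Nullable non-terminals: E, S.
FIRST sets used below: FIRST(D) = { '+' }, FIRST(S) = { ε }

E: nullable alternative(s) E → S, E → ε; FOLLOW(E) = { $, ')', '-' }
  E → D E T: FIRST \ {ε} = { '+' } — disjoint from FOLLOW(E)
  E → S: FIRST \ {ε} = { } — disjoint from FOLLOW(E)
  E → ε: FIRST \ {ε} = { } — disjoint from FOLLOW(E)
S has a nullable alternative but only one production, so nothing to check.

D, T have no nullable alternative, so no FIRST/FOLLOW check is needed there.

No FIRST/FOLLOW conflicts found.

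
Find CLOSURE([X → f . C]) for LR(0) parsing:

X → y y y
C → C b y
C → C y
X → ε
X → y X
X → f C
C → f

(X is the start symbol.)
{ [C → . C b y], [C → . C y], [C → . f], [X → f . C] }

Start with: [X → f . C]
  [X → f . C] has the dot before C: add [C → . C b y], [C → . C y], [C → . f]
No further items can be added.

CLOSURE = { [C → . C b y], [C → . C y], [C → . f], [X → f . C] }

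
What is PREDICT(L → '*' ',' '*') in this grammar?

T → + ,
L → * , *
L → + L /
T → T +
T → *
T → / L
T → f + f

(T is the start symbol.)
PREDICT(L → '*' ',' '*') = (FIRST(RHS) \ {ε}) ∪ (FOLLOW(L) if ε ∈ FIRST(RHS), i.e. RHS ⇒* ε)
FIRST('*' ',' '*') = { '*' }
ε ∉ FIRST('*' ',' '*'), so FOLLOW(L) is not added.
PREDICT(L → '*' ',' '*') = { '*' }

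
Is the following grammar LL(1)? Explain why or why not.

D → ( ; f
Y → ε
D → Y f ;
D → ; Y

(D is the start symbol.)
Relevant sets:
  FIRST(Y) = { ε }

For D:
  PREDICT(D → '(' ';' f) = { '(' }
  PREDICT(D → Y f ';') = { 'f' }
  PREDICT(D → ';' Y) = { ';' }
Y has a single production, so nothing to check there.

All predict sets are disjoint. The grammar IS LL(1).

Answer: Yes, the grammar is LL(1).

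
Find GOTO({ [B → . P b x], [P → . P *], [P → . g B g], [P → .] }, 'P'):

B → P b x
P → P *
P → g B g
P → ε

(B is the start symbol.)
GOTO(I, 'P') = CLOSURE({ [A → αX.β] : [A → α.Xβ] ∈ I, X = 'P' })

Items with dot before 'P', with the dot advanced:
  [B → . P b x] → [B → P . b x]
  [P → . P *] → [P → P . *]
Closure adds nothing (no advanced item has the dot before a non-terminal).

GOTO = { [B → P . b x], [P → P . *] }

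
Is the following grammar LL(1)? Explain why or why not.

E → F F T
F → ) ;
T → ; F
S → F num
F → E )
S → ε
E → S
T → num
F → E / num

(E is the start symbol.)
No. Predict set conflict for E: { ')', '/' }

Relevant sets:
  FIRST(F) = { ')', '/' }
  FIRST(S) = { ')', '/', ε }
  FIRST(E) = { ')', '/', ε }
  FOLLOW(E) = { $, ')', '/' }
  FOLLOW(S) = { $, ')', '/' }

For E:
  PREDICT(E → F F T) = { ')', '/' }
  PREDICT(E → S) = { $, ')', '/' }
For F:
  PREDICT(F → ')' ';') = { ')' }
  PREDICT(F → E ')') = { ')', '/' }
  PREDICT(F → E '/' num) = { ')', '/' }
For T:
  PREDICT(T → ';' F) = { ';' }
  PREDICT(T → num) = { 'num' }
For S:
  PREDICT(S → F num) = { ')', '/' }
  PREDICT(S → ε) = { $, ')', '/' }

Conflict found: Predict set conflict for E: { ')', '/' }
The grammar is NOT LL(1).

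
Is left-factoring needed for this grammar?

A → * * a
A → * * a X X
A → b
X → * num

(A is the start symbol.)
Left-factoring is needed when two productions for the same non-terminal
share a common prefix on the right-hand side.

Productions for A:
  A → * * a
  A → * * a X X
  A → b

Found common prefix '* * a' in productions for A

Answer: Yes, A has productions with common prefix '* * a'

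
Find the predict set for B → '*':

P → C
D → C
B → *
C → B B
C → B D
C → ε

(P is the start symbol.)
{ '*' }

PREDICT(B → '*') = (FIRST(RHS) \ {ε}) ∪ (FOLLOW(B) if ε ∈ FIRST(RHS), i.e. RHS ⇒* ε)
FIRST('*') = { '*' }
ε ∉ FIRST('*'), so FOLLOW(B) is not added.
PREDICT(B → '*') = { '*' }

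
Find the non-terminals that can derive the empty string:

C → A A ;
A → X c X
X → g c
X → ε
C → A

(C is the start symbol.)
{ 'X' }

A non-terminal is nullable if it can derive ε (the empty string): either it has an ε-production, or it has a production whose right-hand side consists entirely of nullable non-terminals.

ε-productions: X → ε
So X is immediately nullable.
No further non-terminal can be added: every production for the remaining non-terminals contains a terminal or a non-nullable non-terminal.
Nullable = { 'X' }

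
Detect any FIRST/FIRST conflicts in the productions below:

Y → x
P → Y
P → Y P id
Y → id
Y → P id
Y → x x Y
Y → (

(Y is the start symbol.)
FIRST sets of the non-terminals at (or reachable through a nullable prefix from) the front of some alternative:
  FIRST(P) = { '(', 'id', 'x' }
  FIRST(Y) = { '(', 'id', 'x' }

Productions for Y:
  Y → x: FIRST = { 'x' }
  Y → id: FIRST = { 'id' }
  Y → P id: FIRST = { '(', 'id', 'x' }
  Y → x x Y: FIRST = { 'x' }
  Y → (: FIRST = { '(' }
Productions for P:
  P → Y: FIRST = { '(', 'id', 'x' }
  P → Y P id: FIRST = { '(', 'id', 'x' }

Conflict for Y: Y → x and Y → P id
  Overlap: { 'x' }
Conflict for Y: Y → x and Y → x x Y
  Overlap: { 'x' }
Conflict for Y: Y → id and Y → P id
  Overlap: { 'id' }
Conflict for Y: Y → P id and Y → x x Y
  Overlap: { 'x' }
Conflict for Y: Y → P id and Y → (
  Overlap: { '(' }
Conflict for P: P → Y and P → Y P id
  Overlap: { '(', 'id', 'x' }

Answer: Yes. Y → x / Y → P id on { 'x' }; Y → x / Y → x x Y on { 'x' }; Y → id / Y → P id on { 'id' }; Y → P id / Y → x x Y on { 'x' }; Y → P id / Y → '(' on { '(' }; P → Y / P → Y P id on { '(', 'id', 'x' }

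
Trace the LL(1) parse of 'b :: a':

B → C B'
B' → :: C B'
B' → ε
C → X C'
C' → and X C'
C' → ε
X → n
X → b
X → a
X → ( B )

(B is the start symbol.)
Stack is shown with the top on the left.

Stack      Input     Action
---------------------------
B $        b :: a $  output B → C B'
C B' $     b :: a $  output C → X C'
X C' B' $  b :: a $  output X → b
b C' B' $  b :: a $  match 'b'
C' B' $    :: a $    output C' → ε
B' $       :: a $    output B' → :: C B'
:: C B' $  :: a $    match '::'
C B' $     a $       output C → X C'
X C' B' $  a $       output X → a
a C' B' $  a $       match 'a'
C' B' $    $         output C' → ε
B' $       $         output B' → ε
$          $         accept

The string is accepted.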